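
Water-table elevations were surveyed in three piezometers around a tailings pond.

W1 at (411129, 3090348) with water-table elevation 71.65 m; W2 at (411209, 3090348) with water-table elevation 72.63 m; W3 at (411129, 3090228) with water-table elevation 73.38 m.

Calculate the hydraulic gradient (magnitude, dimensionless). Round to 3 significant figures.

0.0189

∂h/∂x = (72.63 − 71.65) / (411209 − 411129) = +0.01225
∂h/∂y = (73.38 − 71.65) / (3090228 − 3090348) = -0.01442
|∇h| = √(0.01225² + -0.01442²) = 0.01892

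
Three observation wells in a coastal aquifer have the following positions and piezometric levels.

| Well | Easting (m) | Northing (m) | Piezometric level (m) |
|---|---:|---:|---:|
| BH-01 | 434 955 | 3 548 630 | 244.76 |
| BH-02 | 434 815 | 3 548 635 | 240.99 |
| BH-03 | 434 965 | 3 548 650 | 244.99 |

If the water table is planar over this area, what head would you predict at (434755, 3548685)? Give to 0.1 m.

With h = a·x + b·y + c and BH-01 as origin, the differences give:
  (-140)·a + 5·b = -3.77
  10·a + 20·b = +0.23
Eliminate b (×20 and ×5, subtract): -2850·a = -76.550 → a = ∂h/∂x = +0.02686
Back-substitute: b = ∂h/∂y = -0.001930.
h(434755, 3548685) = 244.76 + (+0.02686)·(-200) + (-0.001930)·(55) = 244.76 -5.372 -0.106 = 239.282 m.

239.3 m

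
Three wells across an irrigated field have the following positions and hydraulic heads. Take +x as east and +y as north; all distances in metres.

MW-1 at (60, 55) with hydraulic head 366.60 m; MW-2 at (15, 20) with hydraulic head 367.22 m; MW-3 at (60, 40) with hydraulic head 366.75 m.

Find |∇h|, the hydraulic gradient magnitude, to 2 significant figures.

0.012

Three-point gradient (reference MW-1): Δ to MW-2 = (-45, -35, +0.62), Δ to MW-3 = (0, -15, +0.15).
∂h/∂x = -0.006000, ∂h/∂y = -0.010000 (det = 675).
|∇h| = √(-0.006000² + -0.010000²) = 0.01166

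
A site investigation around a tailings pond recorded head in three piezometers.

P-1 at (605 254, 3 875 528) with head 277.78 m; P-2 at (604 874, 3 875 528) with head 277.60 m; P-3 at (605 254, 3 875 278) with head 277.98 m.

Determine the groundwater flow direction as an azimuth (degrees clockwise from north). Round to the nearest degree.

329°

∂h/∂x = (277.60 − 277.78) / (604874 − 605254) = +0.0004737
∂h/∂y = (277.98 − 277.78) / (3875278 − 3875528) = -0.0008000
Flow direction (−∇h) has components (-0.0004737 E, +0.0008000 N).
Azimuth = atan2(E, N) = atan2(-0.0004737, +0.0008000) = 329.4° ≈ 329°.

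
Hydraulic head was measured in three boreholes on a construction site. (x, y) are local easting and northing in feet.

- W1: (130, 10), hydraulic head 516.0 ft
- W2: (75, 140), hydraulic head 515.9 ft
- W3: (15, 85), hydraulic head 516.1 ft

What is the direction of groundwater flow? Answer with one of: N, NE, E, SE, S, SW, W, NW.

NE

With h = a·x + b·y + c and W1 as origin, the differences give:
  (-55)·a + 130·b = -0.1
  (-115)·a + 75·b = +0.1
Eliminate b (×75 and ×130, subtract): 10825·a = -20.50 → a = ∂h/∂x = -0.001894
Back-substitute: b = ∂h/∂y = -0.001570.
Flow = −∇h = (+0.001894 east, +0.001570 north), which points northeast.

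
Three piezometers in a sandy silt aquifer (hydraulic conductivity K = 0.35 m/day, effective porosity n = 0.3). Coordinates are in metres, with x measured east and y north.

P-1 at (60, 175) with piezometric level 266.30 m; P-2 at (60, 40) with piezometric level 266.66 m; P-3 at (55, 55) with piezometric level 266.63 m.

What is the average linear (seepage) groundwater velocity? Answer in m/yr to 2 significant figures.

1.4 m/yr

Three-point gradient (reference P-1): Δ to P-2 = (0, -135, +0.36), Δ to P-3 = (-5, -120, +0.33).
∂h/∂x = -0.002000, ∂h/∂y = -0.002667 (det = -675).
|∇h| = √(-0.002000² + -0.002667²) = 0.003334
Seepage velocity v = K·i/n = 0.35 × 0.003334 / 0.3 = 0.00389 m/day = 1.421 m/yr.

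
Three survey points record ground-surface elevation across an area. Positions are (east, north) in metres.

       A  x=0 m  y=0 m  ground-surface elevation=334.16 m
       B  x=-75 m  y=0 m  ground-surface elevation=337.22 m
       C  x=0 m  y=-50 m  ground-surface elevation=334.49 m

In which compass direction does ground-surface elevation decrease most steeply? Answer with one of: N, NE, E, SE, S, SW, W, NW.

E

∂z/∂x = (337.22 − 334.16) / (-75 − 0) = -0.04080
∂z/∂y = (334.49 − 334.16) / (-50 − 0) = -0.006600
Steepest decrease is along −∇f = (+0.04080 E, +0.006600 N) → east.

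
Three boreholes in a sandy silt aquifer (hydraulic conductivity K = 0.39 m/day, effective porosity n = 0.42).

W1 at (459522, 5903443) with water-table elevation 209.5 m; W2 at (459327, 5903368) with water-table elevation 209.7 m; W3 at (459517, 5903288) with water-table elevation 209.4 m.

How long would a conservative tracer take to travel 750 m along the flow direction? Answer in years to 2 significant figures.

Taking W1 as reference: W2−W1 = (-195, -75, +0.2); W3−W1 = (-5, -155, -0.1).
Solve a·Δx + b·Δy = Δh: det = (-195)·(-155) − (-5)·(-75) = 29850.
∂h/∂x = [(+0.2)·(-155) − (-0.1)·(-75)] / 29850 = -0.001290
∂h/∂y = [(-195)·(-0.1) − (-5)·(+0.2)] / 29850 = +0.0006868
|∇h| = √(-0.001290² + 0.0006868²) = 0.001461
Seepage velocity v = K·i/n = 0.39 × 0.001461 / 0.42 = 0.001357 m/day.
t = 750 / 0.001357 = 5.527e+05 days = 1.51e+03 years.

1500 years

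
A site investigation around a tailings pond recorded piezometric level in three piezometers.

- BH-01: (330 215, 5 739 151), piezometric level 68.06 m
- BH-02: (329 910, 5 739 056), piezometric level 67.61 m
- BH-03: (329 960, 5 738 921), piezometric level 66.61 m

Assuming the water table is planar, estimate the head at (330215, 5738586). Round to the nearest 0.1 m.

64.0 m

Differences from BH-01: to BH-02 (Δx, Δy, Δh) = (-305, -95, -0.45); to BH-03 = (-255, -230, -1.45).
Determinant of the coordinate differences = (-305)·(-230) − (-255)·(-95) = 45925.
∂h/∂x = [(-0.45)·(-230) − (-1.45)·(-95)] / 45925 = -0.0007458
∂h/∂y = [(-305)·(-1.45) − (-255)·(-0.45)] / 45925 = +0.007131
h(330215, 5738586) = 68.06 + (-0.0007458)·(0) + (+0.007131)·(-565) = 68.06 -0.000 -4.029 = 64.031 m.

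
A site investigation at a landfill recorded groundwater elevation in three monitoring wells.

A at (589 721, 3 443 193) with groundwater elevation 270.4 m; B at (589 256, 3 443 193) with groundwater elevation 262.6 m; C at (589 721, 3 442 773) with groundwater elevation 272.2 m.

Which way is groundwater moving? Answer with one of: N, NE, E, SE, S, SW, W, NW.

W

∂h/∂x = (262.6 − 270.4) / (589256 − 589721) = +0.01677
∂h/∂y = (272.2 − 270.4) / (3442773 − 3443193) = -0.004286
Flow = −∇h = (-0.01677 east, +0.004286 north), which points west.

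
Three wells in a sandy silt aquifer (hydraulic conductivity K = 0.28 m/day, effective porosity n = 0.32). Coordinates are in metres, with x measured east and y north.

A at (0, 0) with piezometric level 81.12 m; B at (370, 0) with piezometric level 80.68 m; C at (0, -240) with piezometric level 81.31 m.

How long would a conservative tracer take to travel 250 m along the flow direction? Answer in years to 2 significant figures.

∂h/∂x = (80.68 − 81.12) / (370 − 0) = -0.001189
∂h/∂y = (81.31 − 81.12) / (-240 − 0) = -0.0007917
|∇h| = √(-0.001189² + -0.0007917²) = 0.001428
Seepage velocity v = K·i/n = 0.28 × 0.001428 / 0.32 = 0.00125 m/day.
t = 250 / 0.00125 = 2e+05 days = 548 years.

550 years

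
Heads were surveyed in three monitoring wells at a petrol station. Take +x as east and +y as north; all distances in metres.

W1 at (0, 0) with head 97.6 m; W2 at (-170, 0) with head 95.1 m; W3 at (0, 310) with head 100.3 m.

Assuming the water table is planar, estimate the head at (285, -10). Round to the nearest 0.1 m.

101.7 m

∂h/∂x = (95.1 − 97.6) / (-170 − 0) = +0.01471
∂h/∂y = (100.3 − 97.6) / (310 − 0) = +0.008710
h(285, -10) = 97.6 + (+0.01471)·(285) + (+0.008710)·(-10) = 97.6 +4.191 -0.087 = 101.704 m.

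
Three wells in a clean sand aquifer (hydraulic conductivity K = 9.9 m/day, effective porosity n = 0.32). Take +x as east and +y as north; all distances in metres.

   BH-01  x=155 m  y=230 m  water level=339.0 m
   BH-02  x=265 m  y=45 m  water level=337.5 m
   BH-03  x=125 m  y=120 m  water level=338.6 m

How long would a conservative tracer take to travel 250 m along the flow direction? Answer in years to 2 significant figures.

Taking BH-01 as reference: BH-02−BH-01 = (110, -185, -1.5); BH-03−BH-01 = (-30, -110, -0.4).
Determinant of the coordinate differences = 110·(-110) − (-30)·(-185) = -17650.
∂h/∂x = [(-1.5)·(-110) − (-0.4)·(-185)] / -17650 = -0.005156
∂h/∂y = [110·(-0.4) − (-30)·(-1.5)] / -17650 = +0.005042
|∇h| = √(-0.005156² + 0.005042²) = 0.007212
Seepage velocity v = K·i/n = 9.9 × 0.007212 / 0.32 = 0.2231 m/day.
t = 250 / 0.2231 = 1121 days = 3.07 years.

3.1 years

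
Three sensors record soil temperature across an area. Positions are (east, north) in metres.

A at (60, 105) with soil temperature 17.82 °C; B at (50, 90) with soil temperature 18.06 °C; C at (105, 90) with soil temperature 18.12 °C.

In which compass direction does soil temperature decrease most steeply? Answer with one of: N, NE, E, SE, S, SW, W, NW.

N

Differences from A: to B (Δx, Δy, Δh) = (-10, -15, +0.24); to C = (45, -15, +0.30).
Solve a·Δx + b·Δy = ΔT: det = (-10)·(-15) − 45·(-15) = 825.
∂T/∂x = [(+0.24)·(-15) − (+0.30)·(-15)] / 825 = +0.001091
∂T/∂y = [(-10)·(+0.30) − 45·(+0.24)] / 825 = -0.01673
Steepest decrease is along −∇f = (-0.001091 E, +0.01673 N) → north.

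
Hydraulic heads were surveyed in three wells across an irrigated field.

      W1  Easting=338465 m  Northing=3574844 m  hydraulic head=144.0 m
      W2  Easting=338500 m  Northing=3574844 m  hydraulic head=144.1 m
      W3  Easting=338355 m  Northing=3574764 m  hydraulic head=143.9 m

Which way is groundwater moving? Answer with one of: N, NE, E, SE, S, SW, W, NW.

Differences from W1: to W2 (Δx, Δy, Δh) = (35, 0, +0.1); to W3 = (-110, -80, -0.1).
Determinant of the coordinate differences = 35·(-80) − (-110)·0 = -2800.
∂h/∂x = [(+0.1)·(-80) − (-0.1)·0] / -2800 = +0.002857
∂h/∂y = [35·(-0.1) − (-110)·(+0.1)] / -2800 = -0.002679
Flow = −∇h = (-0.002857 east, +0.002679 north), which points northwest.

NW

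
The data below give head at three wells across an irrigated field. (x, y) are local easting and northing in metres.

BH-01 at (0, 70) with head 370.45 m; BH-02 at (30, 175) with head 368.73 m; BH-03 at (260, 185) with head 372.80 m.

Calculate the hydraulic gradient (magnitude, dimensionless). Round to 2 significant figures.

0.029

Differences from BH-01: to BH-02 (Δx, Δy, Δh) = (30, 105, -1.72); to BH-03 = (260, 115, +2.35).
Determinant of the coordinate differences = 30·115 − 260·105 = -23850.
∂h/∂x = [(-1.72)·115 − (+2.35)·105] / -23850 = +0.01864
∂h/∂y = [30·(+2.35) − 260·(-1.72)] / -23850 = -0.02171
|∇h| = √(0.01864² + -0.02171²) = 0.02861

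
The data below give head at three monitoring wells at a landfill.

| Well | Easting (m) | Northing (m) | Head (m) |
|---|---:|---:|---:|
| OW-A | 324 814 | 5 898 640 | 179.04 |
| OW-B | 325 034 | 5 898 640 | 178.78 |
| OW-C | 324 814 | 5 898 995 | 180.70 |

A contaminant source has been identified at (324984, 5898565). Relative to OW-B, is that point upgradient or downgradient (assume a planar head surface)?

∂h/∂x = (178.78 − 179.04) / (325034 − 324814) = -0.001182
∂h/∂y = (180.70 − 179.04) / (5898995 − 5898640) = +0.004676
Head at (324984, 5898565) = 179.04 + (-0.001182)·(170) + (+0.004676)·(-75) = 178.49 m.
That is lower than the 178.78 m at OW-B, so the point is downgradient.

downgradient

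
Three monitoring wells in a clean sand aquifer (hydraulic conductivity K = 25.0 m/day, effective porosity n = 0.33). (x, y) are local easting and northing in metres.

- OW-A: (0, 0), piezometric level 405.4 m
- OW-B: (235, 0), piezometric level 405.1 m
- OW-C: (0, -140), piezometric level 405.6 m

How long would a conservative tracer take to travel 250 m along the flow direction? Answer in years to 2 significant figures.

∂h/∂x = (405.1 − 405.4) / (235 − 0) = -0.001277
∂h/∂y = (405.6 − 405.4) / (-140 − 0) = -0.001429
|∇h| = √(-0.001277² + -0.001429²) = 0.001916
Seepage velocity v = K·i/n = 25.0 × 0.001916 / 0.33 = 0.1452 m/day.
t = 250 / 0.1452 = 1722 days = 4.71 years.

4.7 years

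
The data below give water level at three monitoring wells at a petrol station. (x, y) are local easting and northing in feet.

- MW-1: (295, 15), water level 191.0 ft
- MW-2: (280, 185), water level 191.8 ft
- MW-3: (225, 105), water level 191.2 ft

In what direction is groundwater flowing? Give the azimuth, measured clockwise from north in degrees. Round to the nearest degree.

216°

Taking MW-1 as reference: MW-2−MW-1 = (-15, 170, +0.8); MW-3−MW-1 = (-70, 90, +0.2).
Determinant of the coordinate differences = (-15)·90 − (-70)·170 = 10550.
∂h/∂x = [(+0.8)·90 − (+0.2)·170] / 10550 = +0.003602
∂h/∂y = [(-15)·(+0.2) − (-70)·(+0.8)] / 10550 = +0.005024
Flow direction (−∇h) has components (-0.003602 E, -0.005024 N).
Azimuth = atan2(E, N) = atan2(-0.003602, -0.005024) = 215.6° ≈ 216°.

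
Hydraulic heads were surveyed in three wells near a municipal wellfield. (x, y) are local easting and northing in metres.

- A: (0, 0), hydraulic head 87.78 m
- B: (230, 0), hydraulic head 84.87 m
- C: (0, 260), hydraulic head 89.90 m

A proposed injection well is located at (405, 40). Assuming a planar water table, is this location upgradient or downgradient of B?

downgradient

∂h/∂x = (84.87 − 87.78) / (230 − 0) = -0.01265
∂h/∂y = (89.90 − 87.78) / (260 − 0) = +0.008154
Head at (405, 40) = 87.78 + (-0.01265)·(405) + (+0.008154)·(40) = 82.98 m.
That is lower than the 84.87 m at B, so the point is downgradient.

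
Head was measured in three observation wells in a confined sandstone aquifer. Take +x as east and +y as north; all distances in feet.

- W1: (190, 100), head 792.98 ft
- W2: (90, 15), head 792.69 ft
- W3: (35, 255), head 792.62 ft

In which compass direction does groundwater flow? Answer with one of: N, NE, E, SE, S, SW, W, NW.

W

Three-point gradient (reference W1): Δ to W2 = (-100, -85, -0.29), Δ to W3 = (-155, 155, -0.36).
∂h/∂x = +0.002635, ∂h/∂y = +0.0003121 (det = -28675).
Flow = −∇h = (-0.002635 east, -0.0003121 north), which points west.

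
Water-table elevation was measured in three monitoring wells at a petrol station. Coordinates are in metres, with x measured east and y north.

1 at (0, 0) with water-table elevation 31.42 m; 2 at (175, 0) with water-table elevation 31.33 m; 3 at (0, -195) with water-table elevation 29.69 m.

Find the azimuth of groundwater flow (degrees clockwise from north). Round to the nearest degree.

∂h/∂x = (31.33 − 31.42) / (175 − 0) = -0.0005143
∂h/∂y = (29.69 − 31.42) / (-195 − 0) = +0.008872
Flow direction (−∇h) has components (+0.0005143 E, -0.008872 N).
Azimuth = atan2(E, N) = atan2(+0.0005143, -0.008872) = 176.7° ≈ 177°.

177°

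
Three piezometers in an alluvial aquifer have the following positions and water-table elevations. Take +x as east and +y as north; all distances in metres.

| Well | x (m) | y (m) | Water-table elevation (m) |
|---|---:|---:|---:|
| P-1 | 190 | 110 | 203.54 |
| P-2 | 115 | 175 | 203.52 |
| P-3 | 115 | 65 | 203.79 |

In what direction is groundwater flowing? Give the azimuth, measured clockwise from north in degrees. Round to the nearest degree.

Three-point gradient (reference P-1): Δ to P-2 = (-75, 65, -0.02), Δ to P-3 = (-75, -45, +0.25).
∂h/∂x = -0.001861, ∂h/∂y = -0.002455 (det = 8250).
Flow direction (−∇h) has components (+0.001861 E, +0.002455 N).
Azimuth = atan2(E, N) = atan2(+0.001861, +0.002455) = 37.2° ≈ 037°.

037°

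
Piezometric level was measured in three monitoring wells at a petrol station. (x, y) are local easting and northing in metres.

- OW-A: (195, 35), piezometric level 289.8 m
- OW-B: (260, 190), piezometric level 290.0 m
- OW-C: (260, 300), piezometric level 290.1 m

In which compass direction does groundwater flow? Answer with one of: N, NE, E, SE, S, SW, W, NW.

SW

Taking OW-A as reference: OW-B−OW-A = (65, 155, +0.2); OW-C−OW-A = (65, 265, +0.3).
Solve a·Δx + b·Δy = Δh: det = 65·265 − 65·155 = 7150.
∂h/∂x = [(+0.2)·265 − (+0.3)·155] / 7150 = +0.0009091
∂h/∂y = [65·(+0.3) − 65·(+0.2)] / 7150 = +0.0009091
Flow = −∇h = (-0.0009091 east, -0.0009091 north), which points southwest.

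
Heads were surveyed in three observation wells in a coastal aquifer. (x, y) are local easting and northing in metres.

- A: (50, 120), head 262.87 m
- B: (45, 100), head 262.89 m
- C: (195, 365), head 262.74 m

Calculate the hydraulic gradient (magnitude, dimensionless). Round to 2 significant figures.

Three-point gradient (reference A): Δ to B = (-5, -20, +0.02), Δ to C = (145, 245, -0.13).
∂h/∂x = +0.001373, ∂h/∂y = -0.001343 (det = 1675).
|∇h| = √(0.001373² + -0.001343²) = 0.001921

0.0019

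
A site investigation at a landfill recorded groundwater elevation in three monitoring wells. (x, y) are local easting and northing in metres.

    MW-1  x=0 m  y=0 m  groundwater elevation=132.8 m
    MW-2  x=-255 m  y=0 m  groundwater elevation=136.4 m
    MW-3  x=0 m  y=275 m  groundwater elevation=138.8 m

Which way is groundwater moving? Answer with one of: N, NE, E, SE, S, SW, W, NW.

SE

∂h/∂x = (136.4 − 132.8) / (-255 − 0) = -0.01412
∂h/∂y = (138.8 − 132.8) / (275 − 0) = +0.02182
Flow = −∇h = (+0.01412 east, -0.02182 north), which points southeast.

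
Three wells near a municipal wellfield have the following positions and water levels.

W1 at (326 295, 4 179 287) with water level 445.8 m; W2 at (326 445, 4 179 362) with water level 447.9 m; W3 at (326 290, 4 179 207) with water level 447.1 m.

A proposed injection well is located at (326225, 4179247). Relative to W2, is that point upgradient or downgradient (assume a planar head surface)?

Taking W1 as reference: W2−W1 = (150, 75, +2.1); W3−W1 = (-5, -80, +1.3).
Solve a·Δx + b·Δy = Δh: det = 150·(-80) − (-5)·75 = -11625.
∂h/∂x = [(+2.1)·(-80) − (+1.3)·75] / -11625 = +0.02284
∂h/∂y = [150·(+1.3) − (-5)·(+2.1)] / -11625 = -0.01768
Head at (326225, 4179247) = 445.8 + (+0.02284)·(-70) + (-0.01768)·(-40) = 444.91 m.
That is lower than the 447.9 m at W2, so the point is downgradient.

downgradient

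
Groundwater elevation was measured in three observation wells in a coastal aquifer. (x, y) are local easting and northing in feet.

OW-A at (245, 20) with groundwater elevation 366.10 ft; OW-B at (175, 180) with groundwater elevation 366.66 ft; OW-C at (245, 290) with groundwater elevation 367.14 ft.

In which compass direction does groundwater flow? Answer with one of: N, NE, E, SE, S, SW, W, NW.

With h = a·x + b·y + c and OW-A as origin, the differences give:
  (-70)·a + 160·b = +0.56
  0·a + 270·b = +1.04
Eliminate b (×270 and ×160, subtract): -18900·a = -15.200 → a = ∂h/∂x = +0.0008042
Back-substitute: b = ∂h/∂y = +0.003852.
Flow = −∇h = (-0.0008042 east, -0.003852 north), which points south.

S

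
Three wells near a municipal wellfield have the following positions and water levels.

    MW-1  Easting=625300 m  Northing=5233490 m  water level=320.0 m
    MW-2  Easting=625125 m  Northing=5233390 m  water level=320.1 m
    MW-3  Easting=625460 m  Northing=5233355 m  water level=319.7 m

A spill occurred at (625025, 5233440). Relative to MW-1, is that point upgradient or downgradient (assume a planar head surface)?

upgradient

With h = a·x + b·y + c and MW-1 as origin, the differences give:
  (-175)·a + (-100)·b = +0.1
  160·a + (-135)·b = -0.3
Eliminate b (×(-135) and ×(-100), subtract): 39625·a = -43.50 → a = ∂h/∂x = -0.001098
Back-substitute: b = ∂h/∂y = +0.0009211.
Head at (625025, 5233440) = 320.0 + (-0.001098)·(-275) + (+0.0009211)·(-50) = 320.26 m.
That is higher than the 320.0 m at MW-1, so the point is upgradient.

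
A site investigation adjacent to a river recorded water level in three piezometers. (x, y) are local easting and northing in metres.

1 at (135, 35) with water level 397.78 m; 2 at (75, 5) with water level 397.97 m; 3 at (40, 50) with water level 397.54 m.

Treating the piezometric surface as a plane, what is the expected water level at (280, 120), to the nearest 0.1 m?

With h = a·x + b·y + c and 1 as origin, the differences give:
  (-60)·a + (-30)·b = +0.19
  (-95)·a + 15·b = -0.24
Eliminate b (×15 and ×(-30), subtract): -3750·a = -4.350 → a = ∂h/∂x = +0.001160
Back-substitute: b = ∂h/∂y = -0.008653.
h(280, 120) = 397.78 + (+0.001160)·(145) + (-0.008653)·(85) = 397.78 +0.168 -0.736 = 397.213 m.

397.2 m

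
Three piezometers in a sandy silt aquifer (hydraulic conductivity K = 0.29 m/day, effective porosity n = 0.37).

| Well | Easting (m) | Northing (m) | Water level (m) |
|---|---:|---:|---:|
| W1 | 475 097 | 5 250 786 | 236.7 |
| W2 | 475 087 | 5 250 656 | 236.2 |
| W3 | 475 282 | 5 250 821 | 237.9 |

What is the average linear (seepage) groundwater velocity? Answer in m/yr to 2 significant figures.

1.9 m/yr

Taking W1 as reference: W2−W1 = (-10, -130, -0.5); W3−W1 = (185, 35, +1.2).
Determinant of the coordinate differences = (-10)·35 − 185·(-130) = 23700.
∂h/∂x = [(-0.5)·35 − (+1.2)·(-130)] / 23700 = +0.005844
∂h/∂y = [(-10)·(+1.2) − 185·(-0.5)] / 23700 = +0.003397
|∇h| = √(0.005844² + 0.003397²) = 0.00676
Seepage velocity v = K·i/n = 0.29 × 0.00676 / 0.37 = 0.005298 m/day = 1.935 m/yr.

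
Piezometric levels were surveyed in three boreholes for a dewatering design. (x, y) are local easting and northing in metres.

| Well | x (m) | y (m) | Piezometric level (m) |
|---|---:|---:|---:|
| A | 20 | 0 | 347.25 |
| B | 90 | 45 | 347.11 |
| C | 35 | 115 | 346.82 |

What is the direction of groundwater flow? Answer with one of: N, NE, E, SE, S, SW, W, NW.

N

With h = a·x + b·y + c and A as origin, the differences give:
  70·a + 45·b = -0.14
  15·a + 115·b = -0.43
Eliminate b (×115 and ×45, subtract): 7375·a = 3.250 → a = ∂h/∂x = +0.0004407
Back-substitute: b = ∂h/∂y = -0.003797.
Flow = −∇h = (-0.0004407 east, +0.003797 north), which points north.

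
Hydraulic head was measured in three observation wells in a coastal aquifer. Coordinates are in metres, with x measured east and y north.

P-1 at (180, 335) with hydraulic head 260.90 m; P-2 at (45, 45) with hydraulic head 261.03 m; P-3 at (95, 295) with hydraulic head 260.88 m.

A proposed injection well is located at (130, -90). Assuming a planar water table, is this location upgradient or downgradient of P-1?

upgradient

With h = a·x + b·y + c and P-1 as origin, the differences give:
  (-135)·a + (-290)·b = +0.13
  (-85)·a + (-40)·b = -0.02
Eliminate b (×(-40) and ×(-290), subtract): -19250·a = -11.000 → a = ∂h/∂x = +0.0005714
Back-substitute: b = ∂h/∂y = -0.0007143.
Head at (130, -90) = 260.90 + (+0.0005714)·(-50) + (-0.0007143)·(-425) = 261.17 m.
That is higher than the 260.90 m at P-1, so the point is upgradient.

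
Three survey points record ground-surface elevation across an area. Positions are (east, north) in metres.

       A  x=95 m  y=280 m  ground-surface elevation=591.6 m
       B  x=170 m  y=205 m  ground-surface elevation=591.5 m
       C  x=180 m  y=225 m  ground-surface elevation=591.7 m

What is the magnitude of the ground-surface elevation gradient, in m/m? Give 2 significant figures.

0.0092 m/m

Differences from A: to B (Δx, Δy, Δh) = (75, -75, -0.1); to C = (85, -55, +0.1).
Solve a·Δx + b·Δy = Δz: det = 75·(-55) − 85·(-75) = 2250.
∂z/∂x = [(-0.1)·(-55) − (+0.1)·(-75)] / 2250 = +0.005778
∂z/∂y = [75·(+0.1) − 85·(-0.1)] / 2250 = +0.007111
|∇f| = √(0.005778² + 0.007111²) = 0.009163 m/m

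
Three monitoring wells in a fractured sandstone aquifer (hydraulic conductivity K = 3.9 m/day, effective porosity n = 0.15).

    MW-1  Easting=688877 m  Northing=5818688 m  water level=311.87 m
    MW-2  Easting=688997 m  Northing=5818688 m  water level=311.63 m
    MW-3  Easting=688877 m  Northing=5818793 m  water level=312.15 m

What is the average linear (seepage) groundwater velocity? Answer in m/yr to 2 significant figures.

∂h/∂x = (311.63 − 311.87) / (688997 − 688877) = -0.002000
∂h/∂y = (312.15 − 311.87) / (5818793 − 5818688) = +0.002667
|∇h| = √(-0.002000² + 0.002667²) = 0.003334
Seepage velocity v = K·i/n = 3.9 × 0.003334 / 0.15 = 0.08668 m/day = 31.66 m/yr.

32 m/yr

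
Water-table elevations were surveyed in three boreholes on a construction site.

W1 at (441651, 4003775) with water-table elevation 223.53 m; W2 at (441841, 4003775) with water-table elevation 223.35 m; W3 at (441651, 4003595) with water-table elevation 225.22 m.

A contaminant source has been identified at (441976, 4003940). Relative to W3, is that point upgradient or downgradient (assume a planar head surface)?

∂h/∂x = (223.35 − 223.53) / (441841 − 441651) = -0.0009474
∂h/∂y = (225.22 − 223.53) / (4003595 − 4003775) = -0.009389
Head at (441976, 4003940) = 223.53 + (-0.0009474)·(325) + (-0.009389)·(165) = 221.67 m.
That is lower than the 225.22 m at W3, so the point is downgradient.

downgradient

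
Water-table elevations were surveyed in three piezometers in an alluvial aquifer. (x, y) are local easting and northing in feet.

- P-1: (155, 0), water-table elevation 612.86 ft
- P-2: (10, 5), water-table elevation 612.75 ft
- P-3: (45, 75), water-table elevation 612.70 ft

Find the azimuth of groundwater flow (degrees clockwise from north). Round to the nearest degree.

326°

With h = a·x + b·y + c and P-1 as origin, the differences give:
  (-145)·a + 5·b = -0.11
  (-110)·a + 75·b = -0.16
Eliminate b (×75 and ×5, subtract): -10325·a = -7.450 → a = ∂h/∂x = +0.0007215
Back-substitute: b = ∂h/∂y = -0.001075.
Flow direction (−∇h) has components (-0.0007215 E, +0.001075 N).
Azimuth = atan2(E, N) = atan2(-0.0007215, +0.001075) = 326.1° ≈ 326°.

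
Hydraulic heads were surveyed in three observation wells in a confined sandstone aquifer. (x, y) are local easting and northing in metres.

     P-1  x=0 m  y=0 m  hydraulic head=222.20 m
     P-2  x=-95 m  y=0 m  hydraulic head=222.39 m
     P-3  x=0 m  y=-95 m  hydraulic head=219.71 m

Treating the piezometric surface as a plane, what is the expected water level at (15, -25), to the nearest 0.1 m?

∂h/∂x = (222.39 − 222.20) / (-95 − 0) = -0.002000
∂h/∂y = (219.71 − 222.20) / (-95 − 0) = +0.02621
h(15, -25) = 222.20 + (-0.002000)·(15) + (+0.02621)·(-25) = 222.20 -0.030 -0.655 = 221.515 m.

221.5 m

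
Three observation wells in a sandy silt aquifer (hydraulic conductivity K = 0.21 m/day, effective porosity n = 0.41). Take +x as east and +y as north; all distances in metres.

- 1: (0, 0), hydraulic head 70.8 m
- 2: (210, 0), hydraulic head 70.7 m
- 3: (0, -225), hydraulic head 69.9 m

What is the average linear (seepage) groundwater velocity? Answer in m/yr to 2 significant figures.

∂h/∂x = (70.7 − 70.8) / (210 − 0) = -0.0004762
∂h/∂y = (69.9 − 70.8) / (-225 − 0) = +0.004000
|∇h| = √(-0.0004762² + 0.004000²) = 0.004028
Seepage velocity v = K·i/n = 0.21 × 0.004028 / 0.41 = 0.002063 m/day = 0.7535 m/yr.

0.75 m/yr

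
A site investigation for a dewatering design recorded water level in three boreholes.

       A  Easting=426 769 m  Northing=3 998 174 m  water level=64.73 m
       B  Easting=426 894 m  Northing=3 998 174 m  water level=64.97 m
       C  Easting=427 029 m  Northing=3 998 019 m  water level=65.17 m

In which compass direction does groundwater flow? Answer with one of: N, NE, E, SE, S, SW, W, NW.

Taking A as reference: B−A = (125, 0, +0.24); C−A = (260, -155, +0.44).
Determinant of the coordinate differences = 125·(-155) − 260·0 = -19375.
∂h/∂x = [(+0.24)·(-155) − (+0.44)·0] / -19375 = +0.001920
∂h/∂y = [125·(+0.44) − 260·(+0.24)] / -19375 = +0.0003819
Flow = −∇h = (-0.001920 east, -0.0003819 north), which points west.

W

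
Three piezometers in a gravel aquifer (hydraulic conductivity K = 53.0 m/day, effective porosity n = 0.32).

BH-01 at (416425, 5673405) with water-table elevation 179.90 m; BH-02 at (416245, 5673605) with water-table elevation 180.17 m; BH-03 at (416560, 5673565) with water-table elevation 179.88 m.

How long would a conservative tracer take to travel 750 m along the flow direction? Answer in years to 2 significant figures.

With h = a·x + b·y + c and BH-01 as origin, the differences give:
  (-180)·a + 200·b = +0.27
  135·a + 160·b = -0.02
Eliminate b (×160 and ×200, subtract): -55800·a = 47.200 → a = ∂h/∂x = -0.0008459
Back-substitute: b = ∂h/∂y = +0.0005887.
|∇h| = √(-0.0008459² + 0.0005887²) = 0.001031
Seepage velocity v = K·i/n = 53.0 × 0.001031 / 0.32 = 0.1708 m/day.
t = 750 / 0.1708 = 4391 days = 12 years.

12 years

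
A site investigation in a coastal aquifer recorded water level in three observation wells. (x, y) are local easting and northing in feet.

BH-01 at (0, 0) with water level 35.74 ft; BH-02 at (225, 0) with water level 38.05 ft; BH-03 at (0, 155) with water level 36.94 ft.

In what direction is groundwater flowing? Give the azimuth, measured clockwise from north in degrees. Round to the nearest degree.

233°

∂h/∂x = (38.05 − 35.74) / (225 − 0) = +0.01027
∂h/∂y = (36.94 − 35.74) / (155 − 0) = +0.007742
Flow direction (−∇h) has components (-0.01027 E, -0.007742 N).
Azimuth = atan2(E, N) = atan2(-0.01027, -0.007742) = 233.0° ≈ 233°.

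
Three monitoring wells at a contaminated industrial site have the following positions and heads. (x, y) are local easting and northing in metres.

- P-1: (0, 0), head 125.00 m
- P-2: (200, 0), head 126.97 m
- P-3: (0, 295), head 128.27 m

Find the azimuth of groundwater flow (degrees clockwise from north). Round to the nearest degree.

222°

∂h/∂x = (126.97 − 125.00) / (200 − 0) = +0.009850
∂h/∂y = (128.27 − 125.00) / (295 − 0) = +0.01108
Flow direction (−∇h) has components (-0.009850 E, -0.01108 N).
Azimuth = atan2(E, N) = atan2(-0.009850, -0.01108) = 221.6° ≈ 222°.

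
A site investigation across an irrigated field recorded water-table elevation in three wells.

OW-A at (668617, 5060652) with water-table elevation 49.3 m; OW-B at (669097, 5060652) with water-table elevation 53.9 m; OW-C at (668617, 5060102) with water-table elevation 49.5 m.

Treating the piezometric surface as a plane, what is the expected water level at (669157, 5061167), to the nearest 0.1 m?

∂h/∂x = (53.9 − 49.3) / (669097 − 668617) = +0.009583
∂h/∂y = (49.5 − 49.3) / (5060102 − 5060652) = -0.0003636
h(669157, 5061167) = 49.3 + (+0.009583)·(540) + (-0.0003636)·(515) = 49.3 +5.175 -0.187 = 54.288 m.

54.3 m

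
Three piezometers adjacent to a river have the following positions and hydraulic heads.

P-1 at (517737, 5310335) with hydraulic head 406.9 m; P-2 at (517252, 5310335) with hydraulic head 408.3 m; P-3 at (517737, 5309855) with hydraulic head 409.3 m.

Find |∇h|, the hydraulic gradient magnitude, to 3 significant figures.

∂h/∂x = (408.3 − 406.9) / (517252 − 517737) = -0.002887
∂h/∂y = (409.3 − 406.9) / (5309855 − 5310335) = -0.005000
|∇h| = √(-0.002887² + -0.005000²) = 0.005774

0.00577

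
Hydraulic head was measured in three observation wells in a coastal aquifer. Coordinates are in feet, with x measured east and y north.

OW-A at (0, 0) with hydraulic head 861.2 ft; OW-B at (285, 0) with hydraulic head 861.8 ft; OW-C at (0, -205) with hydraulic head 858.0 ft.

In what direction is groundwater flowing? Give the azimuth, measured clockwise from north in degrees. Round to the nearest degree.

188°

∂h/∂x = (861.8 − 861.2) / (285 − 0) = +0.002105
∂h/∂y = (858.0 − 861.2) / (-205 − 0) = +0.01561
Flow direction (−∇h) has components (-0.002105 E, -0.01561 N).
Azimuth = atan2(E, N) = atan2(-0.002105, -0.01561) = 187.7° ≈ 188°.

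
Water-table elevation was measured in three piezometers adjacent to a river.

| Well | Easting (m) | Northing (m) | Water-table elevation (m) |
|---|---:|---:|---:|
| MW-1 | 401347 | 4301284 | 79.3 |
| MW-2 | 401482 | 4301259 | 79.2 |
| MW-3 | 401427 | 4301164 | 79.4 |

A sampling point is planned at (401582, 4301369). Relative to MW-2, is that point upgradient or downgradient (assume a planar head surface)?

downgradient

Differences from MW-1: to MW-2 (Δx, Δy, Δh) = (135, -25, -0.1); to MW-3 = (80, -120, +0.1).
Solve a·Δx + b·Δy = Δh: det = 135·(-120) − 80·(-25) = -14200.
∂h/∂x = [(-0.1)·(-120) − (+0.1)·(-25)] / -14200 = -0.001021
∂h/∂y = [135·(+0.1) − 80·(-0.1)] / -14200 = -0.001514
Head at (401582, 4301369) = 79.3 + (-0.001021)·(235) + (-0.001514)·(85) = 78.93 m.
That is lower than the 79.2 m at MW-2, so the point is downgradient.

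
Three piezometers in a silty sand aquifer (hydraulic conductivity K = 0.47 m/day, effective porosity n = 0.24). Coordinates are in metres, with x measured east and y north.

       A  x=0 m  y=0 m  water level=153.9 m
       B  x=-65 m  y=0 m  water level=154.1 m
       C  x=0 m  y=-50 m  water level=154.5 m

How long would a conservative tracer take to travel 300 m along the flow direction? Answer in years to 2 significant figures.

∂h/∂x = (154.1 − 153.9) / (-65 − 0) = -0.003077
∂h/∂y = (154.5 − 153.9) / (-50 − 0) = -0.01200
|∇h| = √(-0.003077² + -0.01200²) = 0.01239
Seepage velocity v = K·i/n = 0.47 × 0.01239 / 0.24 = 0.02426 m/day.
t = 300 / 0.02426 = 1.237e+04 days = 33.9 years.

34 years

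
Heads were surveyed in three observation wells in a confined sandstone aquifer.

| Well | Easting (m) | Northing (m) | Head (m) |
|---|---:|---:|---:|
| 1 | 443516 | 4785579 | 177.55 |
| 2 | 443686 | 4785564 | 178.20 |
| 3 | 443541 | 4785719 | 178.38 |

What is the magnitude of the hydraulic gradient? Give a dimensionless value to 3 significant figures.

0.00671

Taking 1 as reference: 2−1 = (170, -15, +0.65); 3−1 = (25, 140, +0.83).
Determinant of the coordinate differences = 170·140 − 25·(-15) = 24175.
∂h/∂x = [(+0.65)·140 − (+0.83)·(-15)] / 24175 = +0.004279
∂h/∂y = [170·(+0.83) − 25·(+0.65)] / 24175 = +0.005164
|∇h| = √(0.004279² + 0.005164²) = 0.006706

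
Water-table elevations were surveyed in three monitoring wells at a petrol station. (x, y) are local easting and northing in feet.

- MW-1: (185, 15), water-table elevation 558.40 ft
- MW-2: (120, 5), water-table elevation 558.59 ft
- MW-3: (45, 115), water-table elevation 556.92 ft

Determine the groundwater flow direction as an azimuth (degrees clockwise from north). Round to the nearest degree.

002°

Differences from MW-1: to MW-2 (Δx, Δy, Δh) = (-65, -10, +0.19); to MW-3 = (-140, 100, -1.48).
Solve a·Δx + b·Δy = Δh: det = (-65)·100 − (-140)·(-10) = -7900.
∂h/∂x = [(+0.19)·100 − (-1.48)·(-10)] / -7900 = -0.0005316
∂h/∂y = [(-65)·(-1.48) − (-140)·(+0.19)] / -7900 = -0.01554
Flow direction (−∇h) has components (+0.0005316 E, +0.01554 N).
Azimuth = atan2(E, N) = atan2(+0.0005316, +0.01554) = 2.0° ≈ 002°.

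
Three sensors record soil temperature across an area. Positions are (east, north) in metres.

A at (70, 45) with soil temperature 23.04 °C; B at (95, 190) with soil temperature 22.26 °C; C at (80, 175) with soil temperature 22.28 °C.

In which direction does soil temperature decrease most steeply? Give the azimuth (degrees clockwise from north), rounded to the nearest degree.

Taking A as reference: B−A = (25, 145, -0.78); C−A = (10, 130, -0.76).
Solve a·Δx + b·Δy = ΔT: det = 25·130 − 10·145 = 1800.
∂T/∂x = [(-0.78)·130 − (-0.76)·145] / 1800 = +0.004889
∂T/∂y = [25·(-0.76) − 10·(-0.78)] / 1800 = -0.006222
Steepest decrease is along −∇f: components (-0.004889 E, +0.006222 N).
Azimuth = atan2(-0.004889, +0.006222) = 321.8° ≈ 322°.

322°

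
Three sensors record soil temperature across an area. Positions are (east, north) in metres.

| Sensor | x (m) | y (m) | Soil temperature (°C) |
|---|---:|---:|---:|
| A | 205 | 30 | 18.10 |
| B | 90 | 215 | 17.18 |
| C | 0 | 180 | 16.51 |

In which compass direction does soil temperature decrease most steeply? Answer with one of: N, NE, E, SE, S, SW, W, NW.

W

Differences from A: to B (Δx, Δy, Δh) = (-115, 185, -0.92); to C = (-205, 150, -1.59).
Determinant of the coordinate differences = (-115)·150 − (-205)·185 = 20675.
∂T/∂x = [(-0.92)·150 − (-1.59)·185] / 20675 = +0.007553
∂T/∂y = [(-115)·(-1.59) − (-205)·(-0.92)] / 20675 = -0.0002781
Steepest decrease is along −∇f = (-0.007553 E, +0.0002781 N) → west.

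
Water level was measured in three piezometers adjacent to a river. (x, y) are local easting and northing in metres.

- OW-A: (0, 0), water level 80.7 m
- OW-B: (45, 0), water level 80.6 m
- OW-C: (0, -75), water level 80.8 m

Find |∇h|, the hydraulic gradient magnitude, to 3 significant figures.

0.00259

∂h/∂x = (80.6 − 80.7) / (45 − 0) = -0.002222
∂h/∂y = (80.8 − 80.7) / (-75 − 0) = -0.001333
|∇h| = √(-0.002222² + -0.001333²) = 0.002591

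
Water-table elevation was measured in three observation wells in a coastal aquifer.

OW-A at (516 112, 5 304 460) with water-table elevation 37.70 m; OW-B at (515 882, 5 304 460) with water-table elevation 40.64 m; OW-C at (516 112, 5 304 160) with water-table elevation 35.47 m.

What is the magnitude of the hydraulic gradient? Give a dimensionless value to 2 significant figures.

∂h/∂x = (40.64 − 37.70) / (515882 − 516112) = -0.01278
∂h/∂y = (35.47 − 37.70) / (5304160 − 5304460) = +0.007433
|∇h| = √(-0.01278² + 0.007433²) = 0.01478

0.015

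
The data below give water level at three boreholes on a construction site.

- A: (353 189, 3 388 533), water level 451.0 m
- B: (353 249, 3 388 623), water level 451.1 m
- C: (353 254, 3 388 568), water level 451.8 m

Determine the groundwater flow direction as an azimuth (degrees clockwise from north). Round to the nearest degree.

301°

With h = a·x + b·y + c and A as origin, the differences give:
  60·a + 90·b = +0.1
  65·a + 35·b = +0.8
Eliminate b (×35 and ×90, subtract): -3750·a = -68.50 → a = ∂h/∂x = +0.01827
Back-substitute: b = ∂h/∂y = -0.01107.
Flow direction (−∇h) has components (-0.01827 E, +0.01107 N).
Azimuth = atan2(E, N) = atan2(-0.01827, +0.01107) = 301.2° ≈ 301°.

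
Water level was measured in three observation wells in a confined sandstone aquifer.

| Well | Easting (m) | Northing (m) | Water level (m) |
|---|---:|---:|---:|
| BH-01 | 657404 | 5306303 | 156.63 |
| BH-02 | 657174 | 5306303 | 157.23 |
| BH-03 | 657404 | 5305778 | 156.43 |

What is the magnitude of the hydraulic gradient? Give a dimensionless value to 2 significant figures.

0.0026

∂h/∂x = (157.23 − 156.63) / (657174 − 657404) = -0.002609
∂h/∂y = (156.43 − 156.63) / (5305778 − 5306303) = +0.0003810
|∇h| = √(-0.002609² + 0.0003810²) = 0.002637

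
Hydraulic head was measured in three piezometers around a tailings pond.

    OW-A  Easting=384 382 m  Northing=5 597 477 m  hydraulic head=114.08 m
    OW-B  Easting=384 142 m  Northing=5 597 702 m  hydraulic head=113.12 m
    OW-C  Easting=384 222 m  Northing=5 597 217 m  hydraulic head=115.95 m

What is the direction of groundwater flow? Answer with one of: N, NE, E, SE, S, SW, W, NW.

Taking OW-A as reference: OW-B−OW-A = (-240, 225, -0.96); OW-C−OW-A = (-160, -260, +1.87).
Solve a·Δx + b·Δy = Δh: det = (-240)·(-260) − (-160)·225 = 98400.
∂h/∂x = [(-0.96)·(-260) − (+1.87)·225] / 98400 = -0.001739
∂h/∂y = [(-240)·(+1.87) − (-160)·(-0.96)] / 98400 = -0.006122
Flow = −∇h = (+0.001739 east, +0.006122 north), which points north.

N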